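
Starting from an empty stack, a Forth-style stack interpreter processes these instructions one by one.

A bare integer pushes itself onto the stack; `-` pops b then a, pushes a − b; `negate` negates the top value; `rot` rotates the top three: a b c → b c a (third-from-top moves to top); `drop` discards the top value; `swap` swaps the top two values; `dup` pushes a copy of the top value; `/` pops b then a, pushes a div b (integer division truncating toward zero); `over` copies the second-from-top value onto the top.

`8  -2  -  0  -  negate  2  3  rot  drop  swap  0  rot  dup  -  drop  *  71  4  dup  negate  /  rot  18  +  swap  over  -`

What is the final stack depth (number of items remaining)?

8      → 8
-2     → 8 -2
-      → 10
0      → 10 0
-      → 10
negate → -10
2      → -10 2
3      → -10 2 3
rot    → 2 3 -10
drop   → 2 3
swap   → 3 2
0      → 3 2 0
rot    → 2 0 3
dup    → 2 0 3 3
-      → 2 0 0
drop   → 2 0
*      → 0
71     → 0 71
4      → 0 71 4
dup    → 0 71 4 4
negate → 0 71 4 -4
/      → 0 71 -1
rot    → 71 -1 0
18     → 71 -1 0 18
+      → 71 -1 18
swap   → 71 18 -1
over   → 71 18 -1 18
-      → 71 18 -19

3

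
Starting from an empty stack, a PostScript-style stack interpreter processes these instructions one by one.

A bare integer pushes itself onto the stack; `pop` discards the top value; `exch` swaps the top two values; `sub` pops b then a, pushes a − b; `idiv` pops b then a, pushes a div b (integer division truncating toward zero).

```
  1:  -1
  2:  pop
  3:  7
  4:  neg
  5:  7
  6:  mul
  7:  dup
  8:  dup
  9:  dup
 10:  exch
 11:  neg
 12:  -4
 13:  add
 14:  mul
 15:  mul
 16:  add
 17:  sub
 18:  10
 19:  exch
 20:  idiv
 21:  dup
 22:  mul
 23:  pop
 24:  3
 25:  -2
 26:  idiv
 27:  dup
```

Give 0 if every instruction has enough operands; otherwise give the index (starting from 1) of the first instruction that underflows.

17

-1   : -1
pop  : (empty)
7    : 7
neg  : -7
7    : -7 7
mul  : -49
dup  : -49 -49
dup  : -49 -49 -49
dup  : -49 -49 -49 -49
exch : -49 -49 -49 -49
neg  : -49 -49 -49 49
-4   : -49 -49 -49 49 -4
add  : -49 -49 -49 45
mul  : -49 -49 -2205
mul  : -49 108045
add  : 107996
sub  — needs 2 operands, stack has 1 → underflow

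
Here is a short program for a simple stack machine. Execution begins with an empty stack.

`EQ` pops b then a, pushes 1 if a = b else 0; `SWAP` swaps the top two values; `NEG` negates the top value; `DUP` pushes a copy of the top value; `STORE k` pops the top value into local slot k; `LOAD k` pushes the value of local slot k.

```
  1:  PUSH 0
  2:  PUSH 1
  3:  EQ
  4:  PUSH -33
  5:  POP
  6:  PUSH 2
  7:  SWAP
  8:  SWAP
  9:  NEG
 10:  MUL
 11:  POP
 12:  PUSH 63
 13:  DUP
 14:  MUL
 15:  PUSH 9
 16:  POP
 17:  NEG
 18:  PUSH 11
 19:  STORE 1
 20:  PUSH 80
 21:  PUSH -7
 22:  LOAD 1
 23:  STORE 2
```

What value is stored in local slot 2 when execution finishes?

11

PUSH 0   : [0]
PUSH 1   : [0, 1]
EQ       : [0]
PUSH -33 : [0, -33]
POP      : [0]
PUSH 2   : [0, 2]
SWAP     : [2, 0]
SWAP     : [0, 2]
NEG      : [0, -2]
MUL      : [0]
POP      : []
PUSH 63  : [63]
DUP      : [63, 63]
MUL      : [3969]
PUSH 9   : [3969, 9]
POP      : [3969]
NEG      : [-3969]
PUSH 11  : [-3969, 11]
STORE 1  : [-3969]
PUSH 80  : [-3969, 80]
PUSH -7  : [-3969, 80, -7]
LOAD 1   : [-3969, 80, -7, 11]
STORE 2  : [-3969, 80, -7]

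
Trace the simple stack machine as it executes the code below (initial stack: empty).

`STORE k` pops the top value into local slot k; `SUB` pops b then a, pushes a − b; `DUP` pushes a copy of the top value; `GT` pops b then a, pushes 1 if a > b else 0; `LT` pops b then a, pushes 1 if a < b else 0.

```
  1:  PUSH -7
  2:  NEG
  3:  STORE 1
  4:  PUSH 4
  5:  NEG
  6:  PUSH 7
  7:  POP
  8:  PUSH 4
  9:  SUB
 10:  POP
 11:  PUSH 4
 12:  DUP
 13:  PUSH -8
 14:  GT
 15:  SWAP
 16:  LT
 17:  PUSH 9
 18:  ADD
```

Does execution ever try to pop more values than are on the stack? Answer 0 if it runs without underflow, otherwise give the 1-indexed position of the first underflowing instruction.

0

PUSH -7 → -7
NEG     → 7
STORE 1 → (empty)
PUSH 4  → 4
NEG     → -4
PUSH 7  → -4 7
POP     → -4
PUSH 4  → -4 4
SUB     → -8
POP     → (empty)
PUSH 4  → 4
DUP     → 4 4
PUSH -8 → 4 4 -8
GT      → 4 1
SWAP    → 1 4
LT      → 1
PUSH 9  → 1 9
ADD     → 10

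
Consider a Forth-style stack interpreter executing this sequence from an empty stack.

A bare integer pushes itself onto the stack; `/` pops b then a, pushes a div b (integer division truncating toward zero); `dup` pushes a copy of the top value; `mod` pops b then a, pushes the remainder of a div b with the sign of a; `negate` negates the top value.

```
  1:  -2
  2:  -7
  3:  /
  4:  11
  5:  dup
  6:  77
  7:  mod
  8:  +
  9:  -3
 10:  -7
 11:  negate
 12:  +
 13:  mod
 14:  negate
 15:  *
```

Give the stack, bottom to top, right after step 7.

[0, 11, 11]

-2   -2
-7   -2 -7
/    0
11   0 11
dup  0 11 11
77   0 11 11 77
mod  0 11 11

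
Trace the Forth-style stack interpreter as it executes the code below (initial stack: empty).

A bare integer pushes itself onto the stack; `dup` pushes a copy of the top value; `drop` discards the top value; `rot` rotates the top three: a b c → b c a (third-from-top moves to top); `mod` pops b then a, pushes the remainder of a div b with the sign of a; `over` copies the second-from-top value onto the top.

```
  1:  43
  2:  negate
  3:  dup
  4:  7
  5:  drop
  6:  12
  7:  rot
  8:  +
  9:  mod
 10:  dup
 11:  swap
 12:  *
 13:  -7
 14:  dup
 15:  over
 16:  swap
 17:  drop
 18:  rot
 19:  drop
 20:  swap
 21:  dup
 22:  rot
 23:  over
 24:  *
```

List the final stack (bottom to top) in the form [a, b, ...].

43     -> 43
negate -> -43
dup    -> -43 -43
7      -> -43 -43 7
drop   -> -43 -43
12     -> -43 -43 12
rot    -> -43 12 -43
+      -> -43 -31
mod    -> -12
dup    -> -12 -12
swap   -> -12 -12
*      -> 144
-7     -> 144 -7
dup    -> 144 -7 -7
over   -> 144 -7 -7 -7
swap   -> 144 -7 -7 -7
drop   -> 144 -7 -7
rot    -> -7 -7 144
drop   -> -7 -7
swap   -> -7 -7
dup    -> -7 -7 -7
rot    -> -7 -7 -7
over   -> -7 -7 -7 -7
*      -> -7 -7 49

[-7, -7, 49]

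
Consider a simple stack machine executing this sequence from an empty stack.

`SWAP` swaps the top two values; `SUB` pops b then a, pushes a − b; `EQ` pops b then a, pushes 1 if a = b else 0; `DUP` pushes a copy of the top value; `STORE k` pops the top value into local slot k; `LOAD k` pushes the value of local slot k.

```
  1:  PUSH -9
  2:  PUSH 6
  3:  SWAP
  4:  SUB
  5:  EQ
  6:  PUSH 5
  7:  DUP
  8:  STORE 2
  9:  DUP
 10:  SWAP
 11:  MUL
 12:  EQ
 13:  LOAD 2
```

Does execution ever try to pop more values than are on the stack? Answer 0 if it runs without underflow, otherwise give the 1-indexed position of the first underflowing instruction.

PUSH -9  [-9]
PUSH 6   [-9, 6]
SWAP     [6, -9]
SUB      [15]
EQ  — needs 2 operands, stack has 1 → underflow

5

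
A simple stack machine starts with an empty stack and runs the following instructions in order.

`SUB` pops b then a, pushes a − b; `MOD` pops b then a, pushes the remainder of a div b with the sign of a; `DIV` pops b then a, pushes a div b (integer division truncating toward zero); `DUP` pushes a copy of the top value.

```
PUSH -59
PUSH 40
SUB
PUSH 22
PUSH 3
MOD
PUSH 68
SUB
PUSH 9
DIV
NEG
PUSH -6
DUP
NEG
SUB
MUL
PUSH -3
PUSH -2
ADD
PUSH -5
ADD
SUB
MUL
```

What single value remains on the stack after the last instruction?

7326

PUSH -59 -> -59
PUSH 40  -> -59 40
SUB      -> -99
PUSH 22  -> -99 22
PUSH 3   -> -99 22 3
MOD      -> -99 1
PUSH 68  -> -99 1 68
SUB      -> -99 -67
PUSH 9   -> -99 -67 9
DIV      -> -99 -7
NEG      -> -99 7
PUSH -6  -> -99 7 -6
DUP      -> -99 7 -6 -6
NEG      -> -99 7 -6 6
SUB      -> -99 7 -12
MUL      -> -99 -84
PUSH -3  -> -99 -84 -3
PUSH -2  -> -99 -84 -3 -2
ADD      -> -99 -84 -5
PUSH -5  -> -99 -84 -5 -5
ADD      -> -99 -84 -10
SUB      -> -99 -74
MUL      -> 7326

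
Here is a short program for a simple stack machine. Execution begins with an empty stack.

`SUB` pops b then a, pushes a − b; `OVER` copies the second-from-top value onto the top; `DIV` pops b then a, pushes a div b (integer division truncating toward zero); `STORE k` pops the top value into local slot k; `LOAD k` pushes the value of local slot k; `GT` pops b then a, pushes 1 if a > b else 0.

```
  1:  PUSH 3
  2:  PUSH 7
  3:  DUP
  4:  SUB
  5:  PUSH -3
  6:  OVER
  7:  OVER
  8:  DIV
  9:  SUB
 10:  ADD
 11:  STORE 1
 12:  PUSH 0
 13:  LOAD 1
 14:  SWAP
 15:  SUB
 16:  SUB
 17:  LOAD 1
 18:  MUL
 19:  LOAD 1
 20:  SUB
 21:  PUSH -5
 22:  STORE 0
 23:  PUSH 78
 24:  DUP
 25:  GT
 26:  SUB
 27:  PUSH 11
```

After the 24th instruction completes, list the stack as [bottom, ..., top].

[-15, 78, 78]

PUSH 3  → [3]
PUSH 7  → [3, 7]
DUP     → [3, 7, 7]
SUB     → [3, 0]
PUSH -3 → [3, 0, -3]
OVER    → [3, 0, -3, 0]
OVER    → [3, 0, -3, 0, -3]
DIV     → [3, 0, -3, 0]
SUB     → [3, 0, -3]
ADD     → [3, -3]
STORE 1 → [3]
PUSH 0  → [3, 0]
LOAD 1  → [3, 0, -3]
SWAP    → [3, -3, 0]
SUB     → [3, -3]
SUB     → [6]
LOAD 1  → [6, -3]
MUL     → [-18]
LOAD 1  → [-18, -3]
SUB     → [-15]
PUSH -5 → [-15, -5]
STORE 0 → [-15]
PUSH 78 → [-15, 78]
DUP     → [-15, 78, 78]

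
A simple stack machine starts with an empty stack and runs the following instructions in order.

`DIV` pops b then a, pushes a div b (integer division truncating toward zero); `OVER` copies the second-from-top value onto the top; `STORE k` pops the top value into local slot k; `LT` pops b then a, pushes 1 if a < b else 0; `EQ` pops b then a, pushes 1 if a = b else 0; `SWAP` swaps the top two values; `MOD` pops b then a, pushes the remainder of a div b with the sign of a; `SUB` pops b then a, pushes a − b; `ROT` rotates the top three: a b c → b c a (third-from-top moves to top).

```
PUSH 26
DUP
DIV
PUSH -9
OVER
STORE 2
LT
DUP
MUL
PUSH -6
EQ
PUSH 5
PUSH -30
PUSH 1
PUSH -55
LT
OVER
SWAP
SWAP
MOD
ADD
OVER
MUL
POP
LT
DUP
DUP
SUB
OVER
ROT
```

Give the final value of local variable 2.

PUSH 26  -> [26]
DUP      -> [26, 26]
DIV      -> [1]
PUSH -9  -> [1, -9]
OVER     -> [1, -9, 1]
STORE 2  -> [1, -9]
LT       -> [0]
DUP      -> [0, 0]
MUL      -> [0]
PUSH -6  -> [0, -6]
EQ       -> [0]
PUSH 5   -> [0, 5]
PUSH -30 -> [0, 5, -30]
PUSH 1   -> [0, 5, -30, 1]
PUSH -55 -> [0, 5, -30, 1, -55]
LT       -> [0, 5, -30, 0]
OVER     -> [0, 5, -30, 0, -30]
SWAP     -> [0, 5, -30, -30, 0]
SWAP     -> [0, 5, -30, 0, -30]
MOD      -> [0, 5, -30, 0]
ADD      -> [0, 5, -30]
OVER     -> [0, 5, -30, 5]
MUL      -> [0, 5, -150]
POP      -> [0, 5]
LT       -> [1]
DUP      -> [1, 1]
DUP      -> [1, 1, 1]
SUB      -> [1, 0]
OVER     -> [1, 0, 1]
ROT      -> [0, 1, 1]

1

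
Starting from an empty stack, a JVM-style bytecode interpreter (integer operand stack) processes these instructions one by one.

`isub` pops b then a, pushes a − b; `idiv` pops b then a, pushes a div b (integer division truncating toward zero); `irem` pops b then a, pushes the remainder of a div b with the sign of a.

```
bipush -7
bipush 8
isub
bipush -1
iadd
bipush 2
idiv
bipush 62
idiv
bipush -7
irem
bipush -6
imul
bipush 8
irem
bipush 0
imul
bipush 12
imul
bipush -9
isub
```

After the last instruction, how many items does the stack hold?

bipush -7 -> [-7]
bipush 8  -> [-7, 8]
isub      -> [-15]
bipush -1 -> [-15, -1]
iadd      -> [-16]
bipush 2  -> [-16, 2]
idiv      -> [-8]
bipush 62 -> [-8, 62]
idiv      -> [0]
bipush -7 -> [0, -7]
irem      -> [0]
bipush -6 -> [0, -6]
imul      -> [0]
bipush 8  -> [0, 8]
irem      -> [0]
bipush 0  -> [0, 0]
imul      -> [0]
bipush 12 -> [0, 12]
imul      -> [0]
bipush -9 -> [0, -9]
isub      -> [9]

1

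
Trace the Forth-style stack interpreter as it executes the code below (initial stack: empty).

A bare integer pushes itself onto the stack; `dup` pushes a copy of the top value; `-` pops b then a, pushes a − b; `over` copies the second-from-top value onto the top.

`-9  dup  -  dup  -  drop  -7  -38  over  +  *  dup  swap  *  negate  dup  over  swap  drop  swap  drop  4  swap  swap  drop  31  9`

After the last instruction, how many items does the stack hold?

3

-9     -> -9
dup    -> -9 -9
-      -> 0
dup    -> 0 0
-      -> 0
drop   -> (empty)
-7     -> -7
-38    -> -7 -38
over   -> -7 -38 -7
+      -> -7 -45
*      -> 315
dup    -> 315 315
swap   -> 315 315
*      -> 99225
negate -> -99225
dup    -> -99225 -99225
over   -> -99225 -99225 -99225
swap   -> -99225 -99225 -99225
drop   -> -99225 -99225
swap   -> -99225 -99225
drop   -> -99225
4      -> -99225 4
swap   -> 4 -99225
swap   -> -99225 4
drop   -> -99225
31     -> -99225 31
9      -> -99225 31 9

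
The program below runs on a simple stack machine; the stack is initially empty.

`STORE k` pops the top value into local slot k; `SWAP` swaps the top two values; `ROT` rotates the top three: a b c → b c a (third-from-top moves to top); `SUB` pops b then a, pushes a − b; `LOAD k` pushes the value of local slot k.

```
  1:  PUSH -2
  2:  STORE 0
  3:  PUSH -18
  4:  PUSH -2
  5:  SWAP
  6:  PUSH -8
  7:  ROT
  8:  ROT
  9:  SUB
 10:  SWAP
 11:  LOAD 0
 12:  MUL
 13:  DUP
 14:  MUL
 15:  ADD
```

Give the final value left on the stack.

PUSH -2  → [-2]
STORE 0  → []
PUSH -18 → [-18]
PUSH -2  → [-18, -2]
SWAP     → [-2, -18]
PUSH -8  → [-2, -18, -8]
ROT      → [-18, -8, -2]
ROT      → [-8, -2, -18]
SUB      → [-8, 16]
SWAP     → [16, -8]
LOAD 0   → [16, -8, -2]
MUL      → [16, 16]
DUP      → [16, 16, 16]
MUL      → [16, 256]
ADD      → [272]

272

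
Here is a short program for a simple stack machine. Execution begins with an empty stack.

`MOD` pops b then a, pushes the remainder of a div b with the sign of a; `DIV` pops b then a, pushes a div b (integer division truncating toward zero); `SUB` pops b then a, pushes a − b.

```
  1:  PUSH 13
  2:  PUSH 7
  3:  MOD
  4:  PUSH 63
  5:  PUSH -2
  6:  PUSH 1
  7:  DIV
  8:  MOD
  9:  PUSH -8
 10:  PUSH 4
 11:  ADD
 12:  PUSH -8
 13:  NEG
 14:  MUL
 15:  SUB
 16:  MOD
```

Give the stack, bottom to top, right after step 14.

[6, 1, -32]

PUSH 13 : [13]
PUSH 7  : [13, 7]
MOD     : [6]
PUSH 63 : [6, 63]
PUSH -2 : [6, 63, -2]
PUSH 1  : [6, 63, -2, 1]
DIV     : [6, 63, -2]
MOD     : [6, 1]
PUSH -8 : [6, 1, -8]
PUSH 4  : [6, 1, -8, 4]
ADD     : [6, 1, -4]
PUSH -8 : [6, 1, -4, -8]
NEG     : [6, 1, -4, 8]
MUL     : [6, 1, -32]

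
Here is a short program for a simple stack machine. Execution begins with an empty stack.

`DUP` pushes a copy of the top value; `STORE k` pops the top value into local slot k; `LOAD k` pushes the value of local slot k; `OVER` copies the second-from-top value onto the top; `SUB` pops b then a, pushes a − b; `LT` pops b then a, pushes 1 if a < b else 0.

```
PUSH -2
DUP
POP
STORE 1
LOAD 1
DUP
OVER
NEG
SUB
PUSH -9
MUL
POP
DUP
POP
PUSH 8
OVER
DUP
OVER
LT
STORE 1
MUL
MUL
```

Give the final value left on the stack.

32

PUSH -2 -> [-2]
DUP     -> [-2, -2]
POP     -> [-2]
STORE 1 -> []
LOAD 1  -> [-2]
DUP     -> [-2, -2]
OVER    -> [-2, -2, -2]
NEG     -> [-2, -2, 2]
SUB     -> [-2, -4]
PUSH -9 -> [-2, -4, -9]
MUL     -> [-2, 36]
POP     -> [-2]
DUP     -> [-2, -2]
POP     -> [-2]
PUSH 8  -> [-2, 8]
OVER    -> [-2, 8, -2]
DUP     -> [-2, 8, -2, -2]
OVER    -> [-2, 8, -2, -2, -2]
LT      -> [-2, 8, -2, 0]
STORE 1 -> [-2, 8, -2]
MUL     -> [-2, -16]
MUL     -> [32]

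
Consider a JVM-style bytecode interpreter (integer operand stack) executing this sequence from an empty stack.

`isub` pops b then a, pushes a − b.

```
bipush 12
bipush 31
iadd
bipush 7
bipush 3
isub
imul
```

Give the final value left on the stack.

172

bipush 12 : [12]
bipush 31 : [12, 31]
iadd      : [43]
bipush 7  : [43, 7]
bipush 3  : [43, 7, 3]
isub      : [43, 4]
imul      : [172]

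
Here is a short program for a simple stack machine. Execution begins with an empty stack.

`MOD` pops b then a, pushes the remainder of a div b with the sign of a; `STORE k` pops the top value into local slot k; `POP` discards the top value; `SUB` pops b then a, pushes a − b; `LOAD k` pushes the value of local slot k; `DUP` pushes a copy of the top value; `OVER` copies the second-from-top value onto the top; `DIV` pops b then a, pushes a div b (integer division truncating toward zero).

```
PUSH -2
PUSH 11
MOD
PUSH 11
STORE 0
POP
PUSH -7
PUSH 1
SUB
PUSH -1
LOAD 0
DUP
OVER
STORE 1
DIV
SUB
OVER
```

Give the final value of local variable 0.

PUSH -2 -> -2
PUSH 11 -> -2 11
MOD     -> -2
PUSH 11 -> -2 11
STORE 0 -> -2
POP     -> (empty)
PUSH -7 -> -7
PUSH 1  -> -7 1
SUB     -> -8
PUSH -1 -> -8 -1
LOAD 0  -> -8 -1 11
DUP     -> -8 -1 11 11
OVER    -> -8 -1 11 11 11
STORE 1 -> -8 -1 11 11
DIV     -> -8 -1 1
SUB     -> -8 -2
OVER    -> -8 -2 -8

11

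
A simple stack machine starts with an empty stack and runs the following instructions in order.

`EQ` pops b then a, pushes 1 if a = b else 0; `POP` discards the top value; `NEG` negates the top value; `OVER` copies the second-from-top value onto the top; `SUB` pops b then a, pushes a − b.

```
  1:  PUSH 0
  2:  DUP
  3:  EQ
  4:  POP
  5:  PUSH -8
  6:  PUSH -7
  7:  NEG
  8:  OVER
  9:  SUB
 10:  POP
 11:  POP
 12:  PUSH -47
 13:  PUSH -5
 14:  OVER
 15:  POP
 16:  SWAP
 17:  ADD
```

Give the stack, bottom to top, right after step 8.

PUSH 0   [0]
DUP      [0, 0]
EQ       [1]
POP      []
PUSH -8  [-8]
PUSH -7  [-8, -7]
NEG      [-8, 7]
OVER     [-8, 7, -8]

[-8, 7, -8]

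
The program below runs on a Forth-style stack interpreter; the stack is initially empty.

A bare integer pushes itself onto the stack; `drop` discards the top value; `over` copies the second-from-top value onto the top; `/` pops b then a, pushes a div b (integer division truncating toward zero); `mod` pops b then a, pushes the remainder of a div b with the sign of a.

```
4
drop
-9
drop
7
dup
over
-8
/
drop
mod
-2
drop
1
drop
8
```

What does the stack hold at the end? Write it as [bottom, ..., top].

[0, 8]

4    -> [4]
drop -> []
-9   -> [-9]
drop -> []
7    -> [7]
dup  -> [7, 7]
over -> [7, 7, 7]
-8   -> [7, 7, 7, -8]
/    -> [7, 7, 0]
drop -> [7, 7]
mod  -> [0]
-2   -> [0, -2]
drop -> [0]
1    -> [0, 1]
drop -> [0]
8    -> [0, 8]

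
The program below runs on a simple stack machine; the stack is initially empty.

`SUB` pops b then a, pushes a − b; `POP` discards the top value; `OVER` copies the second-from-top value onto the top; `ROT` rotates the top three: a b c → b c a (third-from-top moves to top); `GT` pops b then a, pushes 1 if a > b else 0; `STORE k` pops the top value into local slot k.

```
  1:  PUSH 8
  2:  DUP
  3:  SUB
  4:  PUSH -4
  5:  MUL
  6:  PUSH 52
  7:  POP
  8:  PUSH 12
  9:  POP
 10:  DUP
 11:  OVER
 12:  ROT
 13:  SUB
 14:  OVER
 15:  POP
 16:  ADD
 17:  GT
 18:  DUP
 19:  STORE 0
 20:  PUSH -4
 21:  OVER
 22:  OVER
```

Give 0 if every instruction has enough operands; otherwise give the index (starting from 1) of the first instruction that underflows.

17

PUSH 8  → [8]
DUP     → [8, 8]
SUB     → [0]
PUSH -4 → [0, -4]
MUL     → [0]
PUSH 52 → [0, 52]
POP     → [0]
PUSH 12 → [0, 12]
POP     → [0]
DUP     → [0, 0]
OVER    → [0, 0, 0]
ROT     → [0, 0, 0]
SUB     → [0, 0]
OVER    → [0, 0, 0]
POP     → [0, 0]
ADD     → [0]
GT  — needs 2 operands, stack has 1 → underflow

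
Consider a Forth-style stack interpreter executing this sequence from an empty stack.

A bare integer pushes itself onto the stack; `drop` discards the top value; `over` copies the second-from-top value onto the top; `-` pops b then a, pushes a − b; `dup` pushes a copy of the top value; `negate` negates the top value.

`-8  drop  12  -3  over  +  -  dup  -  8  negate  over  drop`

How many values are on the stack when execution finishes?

-8     : [-8]
drop   : []
12     : [12]
-3     : [12, -3]
over   : [12, -3, 12]
+      : [12, 9]
-      : [3]
dup    : [3, 3]
-      : [0]
8      : [0, 8]
negate : [0, -8]
over   : [0, -8, 0]
drop   : [0, -8]

2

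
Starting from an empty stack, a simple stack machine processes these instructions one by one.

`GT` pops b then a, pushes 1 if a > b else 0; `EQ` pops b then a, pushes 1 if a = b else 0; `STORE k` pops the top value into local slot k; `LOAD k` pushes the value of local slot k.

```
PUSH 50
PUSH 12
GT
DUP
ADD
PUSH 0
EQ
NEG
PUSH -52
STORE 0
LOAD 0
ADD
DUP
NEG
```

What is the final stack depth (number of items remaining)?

2

PUSH 50  → 50
PUSH 12  → 50 12
GT       → 1
DUP      → 1 1
ADD      → 2
PUSH 0   → 2 0
EQ       → 0
NEG      → 0
PUSH -52 → 0 -52
STORE 0  → 0
LOAD 0   → 0 -52
ADD      → -52
DUP      → -52 -52
NEG      → -52 52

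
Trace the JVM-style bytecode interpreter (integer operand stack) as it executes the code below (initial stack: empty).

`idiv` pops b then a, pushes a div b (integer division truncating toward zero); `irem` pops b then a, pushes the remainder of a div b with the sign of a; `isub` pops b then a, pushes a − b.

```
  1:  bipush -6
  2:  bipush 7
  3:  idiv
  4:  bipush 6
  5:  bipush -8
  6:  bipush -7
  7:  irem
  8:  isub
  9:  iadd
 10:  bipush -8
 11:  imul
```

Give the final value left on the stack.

-56

bipush -6 : -6
bipush 7  : -6 7
idiv      : 0
bipush 6  : 0 6
bipush -8 : 0 6 -8
bipush -7 : 0 6 -8 -7
irem      : 0 6 -1
isub      : 0 7
iadd      : 7
bipush -8 : 7 -8
imul      : -56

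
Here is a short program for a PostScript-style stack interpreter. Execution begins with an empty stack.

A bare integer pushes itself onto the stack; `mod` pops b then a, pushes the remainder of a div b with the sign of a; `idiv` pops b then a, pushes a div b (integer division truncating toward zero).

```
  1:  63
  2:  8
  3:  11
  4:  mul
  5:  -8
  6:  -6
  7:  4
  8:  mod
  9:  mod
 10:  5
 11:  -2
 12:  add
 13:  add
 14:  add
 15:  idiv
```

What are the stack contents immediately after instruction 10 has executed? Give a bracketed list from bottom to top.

[63, 88, 0, 5]

63  → [63]
8   → [63, 8]
11  → [63, 8, 11]
mul → [63, 88]
-8  → [63, 88, -8]
-6  → [63, 88, -8, -6]
4   → [63, 88, -8, -6, 4]
mod → [63, 88, -8, -2]
mod → [63, 88, 0]
5   → [63, 88, 0, 5]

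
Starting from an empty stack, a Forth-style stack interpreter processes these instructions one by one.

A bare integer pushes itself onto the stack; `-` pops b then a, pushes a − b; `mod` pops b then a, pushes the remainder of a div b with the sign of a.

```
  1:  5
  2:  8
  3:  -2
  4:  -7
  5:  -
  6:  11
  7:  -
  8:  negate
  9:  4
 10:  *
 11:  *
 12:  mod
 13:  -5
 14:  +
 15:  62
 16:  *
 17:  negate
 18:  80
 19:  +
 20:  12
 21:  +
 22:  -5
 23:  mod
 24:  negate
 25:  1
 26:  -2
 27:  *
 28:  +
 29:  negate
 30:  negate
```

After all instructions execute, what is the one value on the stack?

5      -> 5
8      -> 5 8
-2     -> 5 8 -2
-7     -> 5 8 -2 -7
-      -> 5 8 5
11     -> 5 8 5 11
-      -> 5 8 -6
negate -> 5 8 6
4      -> 5 8 6 4
*      -> 5 8 24
*      -> 5 192
mod    -> 5
-5     -> 5 -5
+      -> 0
62     -> 0 62
*      -> 0
negate -> 0
80     -> 0 80
+      -> 80
12     -> 80 12
+      -> 92
-5     -> 92 -5
mod    -> 2
negate -> -2
1      -> -2 1
-2     -> -2 1 -2
*      -> -2 -2
+      -> -4
negate -> 4
negate -> -4

-4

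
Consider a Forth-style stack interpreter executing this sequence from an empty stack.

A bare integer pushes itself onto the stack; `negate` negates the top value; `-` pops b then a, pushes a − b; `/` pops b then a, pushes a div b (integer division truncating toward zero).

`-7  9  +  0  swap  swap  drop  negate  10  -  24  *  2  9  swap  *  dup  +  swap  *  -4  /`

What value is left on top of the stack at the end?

-7      -7
9       -7 9
+       2
0       2 0
swap    0 2
swap    2 0
drop    2
negate  -2
10      -2 10
-       -12
24      -12 24
*       -288
2       -288 2
9       -288 2 9
swap    -288 9 2
*       -288 18
dup     -288 18 18
+       -288 36
swap    36 -288
*       -10368
-4      -10368 -4
/       2592

2592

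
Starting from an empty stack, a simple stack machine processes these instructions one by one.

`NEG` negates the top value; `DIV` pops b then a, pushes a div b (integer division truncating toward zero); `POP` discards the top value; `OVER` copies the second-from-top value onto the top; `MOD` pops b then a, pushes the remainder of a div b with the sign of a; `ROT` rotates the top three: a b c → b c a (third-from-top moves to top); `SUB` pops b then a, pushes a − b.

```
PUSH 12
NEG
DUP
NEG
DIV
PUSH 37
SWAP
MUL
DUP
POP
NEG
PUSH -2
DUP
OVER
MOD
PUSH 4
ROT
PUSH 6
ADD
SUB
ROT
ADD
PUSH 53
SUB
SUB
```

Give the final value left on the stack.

16

PUSH 12 : 12
NEG     : -12
DUP     : -12 -12
NEG     : -12 12
DIV     : -1
PUSH 37 : -1 37
SWAP    : 37 -1
MUL     : -37
DUP     : -37 -37
POP     : -37
NEG     : 37
PUSH -2 : 37 -2
DUP     : 37 -2 -2
OVER    : 37 -2 -2 -2
MOD     : 37 -2 0
PUSH 4  : 37 -2 0 4
ROT     : 37 0 4 -2
PUSH 6  : 37 0 4 -2 6
ADD     : 37 0 4 4
SUB     : 37 0 0
ROT     : 0 0 37
ADD     : 0 37
PUSH 53 : 0 37 53
SUB     : 0 -16
SUB     : 16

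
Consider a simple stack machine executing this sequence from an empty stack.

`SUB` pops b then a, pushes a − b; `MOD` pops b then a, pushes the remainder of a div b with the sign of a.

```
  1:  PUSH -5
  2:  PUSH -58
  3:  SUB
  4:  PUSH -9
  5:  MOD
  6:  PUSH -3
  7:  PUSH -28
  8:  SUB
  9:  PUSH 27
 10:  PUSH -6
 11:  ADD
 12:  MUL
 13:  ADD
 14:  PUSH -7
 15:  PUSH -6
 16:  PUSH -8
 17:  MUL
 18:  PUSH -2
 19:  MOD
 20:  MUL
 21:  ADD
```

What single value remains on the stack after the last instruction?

533

PUSH -5  -> [-5]
PUSH -58 -> [-5, -58]
SUB      -> [53]
PUSH -9  -> [53, -9]
MOD      -> [8]
PUSH -3  -> [8, -3]
PUSH -28 -> [8, -3, -28]
SUB      -> [8, 25]
PUSH 27  -> [8, 25, 27]
PUSH -6  -> [8, 25, 27, -6]
ADD      -> [8, 25, 21]
MUL      -> [8, 525]
ADD      -> [533]
PUSH -7  -> [533, -7]
PUSH -6  -> [533, -7, -6]
PUSH -8  -> [533, -7, -6, -8]
MUL      -> [533, -7, 48]
PUSH -2  -> [533, -7, 48, -2]
MOD      -> [533, -7, 0]
MUL      -> [533, 0]
ADD      -> [533]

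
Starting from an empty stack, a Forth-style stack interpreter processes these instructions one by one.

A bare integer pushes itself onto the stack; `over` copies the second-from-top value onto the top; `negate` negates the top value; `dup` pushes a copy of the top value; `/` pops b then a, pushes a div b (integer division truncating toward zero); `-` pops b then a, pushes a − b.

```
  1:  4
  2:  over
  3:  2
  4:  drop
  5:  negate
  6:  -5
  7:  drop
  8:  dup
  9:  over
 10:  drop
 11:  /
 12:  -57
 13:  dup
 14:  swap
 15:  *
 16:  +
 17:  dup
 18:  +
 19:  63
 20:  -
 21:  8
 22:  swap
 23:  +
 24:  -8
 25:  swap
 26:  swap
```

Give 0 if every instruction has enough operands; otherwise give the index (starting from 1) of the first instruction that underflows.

2

4 : [4]
over  — needs 2 operands, stack has 1 → underflow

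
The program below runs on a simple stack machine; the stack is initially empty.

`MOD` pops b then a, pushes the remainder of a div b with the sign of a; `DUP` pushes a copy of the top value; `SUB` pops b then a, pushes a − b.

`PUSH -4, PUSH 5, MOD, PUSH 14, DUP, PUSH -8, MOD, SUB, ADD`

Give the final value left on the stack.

PUSH -4 → [-4]
PUSH 5  → [-4, 5]
MOD     → [-4]
PUSH 14 → [-4, 14]
DUP     → [-4, 14, 14]
PUSH -8 → [-4, 14, 14, -8]
MOD     → [-4, 14, 6]
SUB     → [-4, 8]
ADD     → [4]

4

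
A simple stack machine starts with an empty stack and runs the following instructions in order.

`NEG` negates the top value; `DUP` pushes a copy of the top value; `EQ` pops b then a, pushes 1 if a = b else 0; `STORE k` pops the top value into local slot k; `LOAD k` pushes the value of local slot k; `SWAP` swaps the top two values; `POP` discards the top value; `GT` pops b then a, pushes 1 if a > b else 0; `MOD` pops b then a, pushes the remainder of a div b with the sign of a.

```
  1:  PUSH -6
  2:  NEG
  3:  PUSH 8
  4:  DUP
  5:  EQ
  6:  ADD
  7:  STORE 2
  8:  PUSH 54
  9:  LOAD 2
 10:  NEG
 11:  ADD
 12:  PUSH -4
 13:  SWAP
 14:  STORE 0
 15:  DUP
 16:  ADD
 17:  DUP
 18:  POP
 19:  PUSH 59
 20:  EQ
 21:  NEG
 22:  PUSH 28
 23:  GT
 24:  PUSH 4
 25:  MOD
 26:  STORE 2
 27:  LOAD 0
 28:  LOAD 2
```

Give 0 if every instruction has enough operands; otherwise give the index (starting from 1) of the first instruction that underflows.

PUSH -6  [-6]
NEG      [6]
PUSH 8   [6, 8]
DUP      [6, 8, 8]
EQ       [6, 1]
ADD      [7]
STORE 2  []
PUSH 54  [54]
LOAD 2   [54, 7]
NEG      [54, -7]
ADD      [47]
PUSH -4  [47, -4]
SWAP     [-4, 47]
STORE 0  [-4]
DUP      [-4, -4]
ADD      [-8]
DUP      [-8, -8]
POP      [-8]
PUSH 59  [-8, 59]
EQ       [0]
NEG      [0]
PUSH 28  [0, 28]
GT       [0]
PUSH 4   [0, 4]
MOD      [0]
STORE 2  []
LOAD 0   [47]
LOAD 2   [47, 0]

0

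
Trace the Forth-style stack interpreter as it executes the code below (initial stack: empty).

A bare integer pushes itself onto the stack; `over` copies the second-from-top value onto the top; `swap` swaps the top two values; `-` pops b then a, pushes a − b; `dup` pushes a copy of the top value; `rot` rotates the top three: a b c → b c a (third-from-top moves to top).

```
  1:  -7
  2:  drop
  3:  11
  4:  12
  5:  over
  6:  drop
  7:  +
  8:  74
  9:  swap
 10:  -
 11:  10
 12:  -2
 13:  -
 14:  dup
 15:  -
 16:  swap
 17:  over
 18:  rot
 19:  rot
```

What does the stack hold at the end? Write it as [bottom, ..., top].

[0, 0, 51]

-7   : -7
drop : (empty)
11   : 11
12   : 11 12
over : 11 12 11
drop : 11 12
+    : 23
74   : 23 74
swap : 74 23
-    : 51
10   : 51 10
-2   : 51 10 -2
-    : 51 12
dup  : 51 12 12
-    : 51 0
swap : 0 51
over : 0 51 0
rot  : 51 0 0
rot  : 0 0 51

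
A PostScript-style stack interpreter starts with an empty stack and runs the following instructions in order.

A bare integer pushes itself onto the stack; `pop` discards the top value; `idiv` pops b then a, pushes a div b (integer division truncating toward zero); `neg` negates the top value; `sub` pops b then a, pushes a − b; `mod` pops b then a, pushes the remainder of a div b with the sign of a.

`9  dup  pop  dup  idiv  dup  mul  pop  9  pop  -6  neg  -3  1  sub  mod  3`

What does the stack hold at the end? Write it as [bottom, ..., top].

9    → 9
dup  → 9 9
pop  → 9
dup  → 9 9
idiv → 1
dup  → 1 1
mul  → 1
pop  → (empty)
9    → 9
pop  → (empty)
-6   → -6
neg  → 6
-3   → 6 -3
1    → 6 -3 1
sub  → 6 -4
mod  → 2
3    → 2 3

[2, 3]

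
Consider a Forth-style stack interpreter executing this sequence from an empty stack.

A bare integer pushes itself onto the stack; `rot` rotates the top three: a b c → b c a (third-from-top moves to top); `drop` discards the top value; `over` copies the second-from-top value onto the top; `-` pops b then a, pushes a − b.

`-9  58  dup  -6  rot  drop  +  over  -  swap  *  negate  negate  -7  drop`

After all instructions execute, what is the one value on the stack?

-549

-9     : -9
58     : -9 58
dup    : -9 58 58
-6     : -9 58 58 -6
rot    : -9 58 -6 58
drop   : -9 58 -6
+      : -9 52
over   : -9 52 -9
-      : -9 61
swap   : 61 -9
*      : -549
negate : 549
negate : -549
-7     : -549 -7
drop   : -549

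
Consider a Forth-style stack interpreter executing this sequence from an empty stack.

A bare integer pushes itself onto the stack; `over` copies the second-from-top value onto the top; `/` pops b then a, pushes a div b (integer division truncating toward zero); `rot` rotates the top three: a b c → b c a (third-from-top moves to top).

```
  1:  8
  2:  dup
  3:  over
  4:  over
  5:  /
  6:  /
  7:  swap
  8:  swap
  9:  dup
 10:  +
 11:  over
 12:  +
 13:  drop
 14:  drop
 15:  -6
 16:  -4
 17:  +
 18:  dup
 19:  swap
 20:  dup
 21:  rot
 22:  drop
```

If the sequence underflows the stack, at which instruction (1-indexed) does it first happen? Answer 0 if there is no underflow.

0

8    → 8
dup  → 8 8
over → 8 8 8
over → 8 8 8 8
/    → 8 8 1
/    → 8 8
swap → 8 8
swap → 8 8
dup  → 8 8 8
+    → 8 16
over → 8 16 8
+    → 8 24
drop → 8
drop → (empty)
-6   → -6
-4   → -6 -4
+    → -10
dup  → -10 -10
swap → -10 -10
dup  → -10 -10 -10
rot  → -10 -10 -10
drop → -10 -10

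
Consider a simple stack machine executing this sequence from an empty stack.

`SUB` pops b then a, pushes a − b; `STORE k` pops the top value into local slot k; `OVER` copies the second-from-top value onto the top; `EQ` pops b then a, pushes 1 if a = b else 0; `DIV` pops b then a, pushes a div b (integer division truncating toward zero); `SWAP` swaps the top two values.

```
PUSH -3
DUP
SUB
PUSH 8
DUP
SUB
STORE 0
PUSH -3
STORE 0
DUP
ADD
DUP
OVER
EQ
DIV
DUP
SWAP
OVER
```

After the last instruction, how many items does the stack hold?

PUSH -3 → -3
DUP     → -3 -3
SUB     → 0
PUSH 8  → 0 8
DUP     → 0 8 8
SUB     → 0 0
STORE 0 → 0
PUSH -3 → 0 -3
STORE 0 → 0
DUP     → 0 0
ADD     → 0
DUP     → 0 0
OVER    → 0 0 0
EQ      → 0 1
DIV     → 0
DUP     → 0 0
SWAP    → 0 0
OVER    → 0 0 0

3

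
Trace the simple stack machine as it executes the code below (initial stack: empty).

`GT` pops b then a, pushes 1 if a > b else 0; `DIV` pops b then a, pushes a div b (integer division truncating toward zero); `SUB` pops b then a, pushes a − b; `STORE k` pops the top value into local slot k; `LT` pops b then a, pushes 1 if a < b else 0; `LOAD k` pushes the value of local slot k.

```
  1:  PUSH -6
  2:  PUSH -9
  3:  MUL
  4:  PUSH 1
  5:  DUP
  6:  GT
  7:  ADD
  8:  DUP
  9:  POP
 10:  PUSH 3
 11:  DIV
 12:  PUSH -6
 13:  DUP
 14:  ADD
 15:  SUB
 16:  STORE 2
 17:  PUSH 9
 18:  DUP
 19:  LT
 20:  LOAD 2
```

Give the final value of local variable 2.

PUSH -6 : -6
PUSH -9 : -6 -9
MUL     : 54
PUSH 1  : 54 1
DUP     : 54 1 1
GT      : 54 0
ADD     : 54
DUP     : 54 54
POP     : 54
PUSH 3  : 54 3
DIV     : 18
PUSH -6 : 18 -6
DUP     : 18 -6 -6
ADD     : 18 -12
SUB     : 30
STORE 2 : (empty)
PUSH 9  : 9
DUP     : 9 9
LT      : 0
LOAD 2  : 0 30

30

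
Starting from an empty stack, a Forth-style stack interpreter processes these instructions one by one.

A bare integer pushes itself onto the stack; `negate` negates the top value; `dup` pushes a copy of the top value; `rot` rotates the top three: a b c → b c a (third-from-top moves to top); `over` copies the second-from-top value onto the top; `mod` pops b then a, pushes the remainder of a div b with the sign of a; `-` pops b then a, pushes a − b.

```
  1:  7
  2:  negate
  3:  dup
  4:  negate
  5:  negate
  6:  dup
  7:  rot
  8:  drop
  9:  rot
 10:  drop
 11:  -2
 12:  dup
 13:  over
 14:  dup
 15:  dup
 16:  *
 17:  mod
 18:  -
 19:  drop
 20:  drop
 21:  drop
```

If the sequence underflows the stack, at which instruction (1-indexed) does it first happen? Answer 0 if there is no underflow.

9

7      → [7]
negate → [-7]
dup    → [-7, -7]
negate → [-7, 7]
negate → [-7, -7]
dup    → [-7, -7, -7]
rot    → [-7, -7, -7]
drop   → [-7, -7]
rot  — needs 3 operands, stack has 2 → underflow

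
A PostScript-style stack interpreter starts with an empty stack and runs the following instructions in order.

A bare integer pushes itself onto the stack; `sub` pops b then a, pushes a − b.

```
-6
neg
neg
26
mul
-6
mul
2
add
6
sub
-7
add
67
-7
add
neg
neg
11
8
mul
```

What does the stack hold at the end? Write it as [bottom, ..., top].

[925, 60, 88]

-6  → -6
neg → 6
neg → -6
26  → -6 26
mul → -156
-6  → -156 -6
mul → 936
2   → 936 2
add → 938
6   → 938 6
sub → 932
-7  → 932 -7
add → 925
67  → 925 67
-7  → 925 67 -7
add → 925 60
neg → 925 -60
neg → 925 60
11  → 925 60 11
8   → 925 60 11 8
mul → 925 60 88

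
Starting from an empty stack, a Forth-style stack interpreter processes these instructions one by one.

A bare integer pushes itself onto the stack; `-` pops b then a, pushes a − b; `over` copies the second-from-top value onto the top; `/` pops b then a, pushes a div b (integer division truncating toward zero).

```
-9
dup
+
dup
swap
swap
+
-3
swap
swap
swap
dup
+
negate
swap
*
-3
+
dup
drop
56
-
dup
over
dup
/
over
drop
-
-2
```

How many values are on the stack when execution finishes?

3

-9     → [-9]
dup    → [-9, -9]
+      → [-18]
dup    → [-18, -18]
swap   → [-18, -18]
swap   → [-18, -18]
+      → [-36]
-3     → [-36, -3]
swap   → [-3, -36]
swap   → [-36, -3]
swap   → [-3, -36]
dup    → [-3, -36, -36]
+      → [-3, -72]
negate → [-3, 72]
swap   → [72, -3]
*      → [-216]
-3     → [-216, -3]
+      → [-219]
dup    → [-219, -219]
drop   → [-219]
56     → [-219, 56]
-      → [-275]
dup    → [-275, -275]
over   → [-275, -275, -275]
dup    → [-275, -275, -275, -275]
/      → [-275, -275, 1]
over   → [-275, -275, 1, -275]
drop   → [-275, -275, 1]
-      → [-275, -276]
-2     → [-275, -276, -2]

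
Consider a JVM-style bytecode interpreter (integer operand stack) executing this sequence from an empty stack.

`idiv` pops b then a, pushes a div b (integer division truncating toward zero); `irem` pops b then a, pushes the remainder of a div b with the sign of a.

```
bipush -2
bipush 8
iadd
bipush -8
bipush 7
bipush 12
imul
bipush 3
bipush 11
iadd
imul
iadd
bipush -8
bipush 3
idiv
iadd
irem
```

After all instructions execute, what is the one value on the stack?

6

bipush -2 : -2
bipush 8  : -2 8
iadd      : 6
bipush -8 : 6 -8
bipush 7  : 6 -8 7
bipush 12 : 6 -8 7 12
imul      : 6 -8 84
bipush 3  : 6 -8 84 3
bipush 11 : 6 -8 84 3 11
iadd      : 6 -8 84 14
imul      : 6 -8 1176
iadd      : 6 1168
bipush -8 : 6 1168 -8
bipush 3  : 6 1168 -8 3
idiv      : 6 1168 -2
iadd      : 6 1166
irem      : 6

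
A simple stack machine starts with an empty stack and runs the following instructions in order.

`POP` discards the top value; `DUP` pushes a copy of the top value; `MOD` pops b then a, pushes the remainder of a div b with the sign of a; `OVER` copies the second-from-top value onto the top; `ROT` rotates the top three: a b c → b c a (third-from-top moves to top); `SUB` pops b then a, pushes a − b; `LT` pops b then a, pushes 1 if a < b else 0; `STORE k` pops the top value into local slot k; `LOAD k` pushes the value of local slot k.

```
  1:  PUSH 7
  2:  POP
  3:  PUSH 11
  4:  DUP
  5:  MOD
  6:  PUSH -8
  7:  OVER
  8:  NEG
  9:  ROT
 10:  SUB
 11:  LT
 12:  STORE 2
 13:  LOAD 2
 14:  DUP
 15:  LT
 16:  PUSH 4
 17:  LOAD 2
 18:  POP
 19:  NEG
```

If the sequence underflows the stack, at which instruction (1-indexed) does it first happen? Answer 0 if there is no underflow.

PUSH 7  : [7]
POP     : []
PUSH 11 : [11]
DUP     : [11, 11]
MOD     : [0]
PUSH -8 : [0, -8]
OVER    : [0, -8, 0]
NEG     : [0, -8, 0]
ROT     : [-8, 0, 0]
SUB     : [-8, 0]
LT      : [1]
STORE 2 : []
LOAD 2  : [1]
DUP     : [1, 1]
LT      : [0]
PUSH 4  : [0, 4]
LOAD 2  : [0, 4, 1]
POP     : [0, 4]
NEG     : [0, -4]

0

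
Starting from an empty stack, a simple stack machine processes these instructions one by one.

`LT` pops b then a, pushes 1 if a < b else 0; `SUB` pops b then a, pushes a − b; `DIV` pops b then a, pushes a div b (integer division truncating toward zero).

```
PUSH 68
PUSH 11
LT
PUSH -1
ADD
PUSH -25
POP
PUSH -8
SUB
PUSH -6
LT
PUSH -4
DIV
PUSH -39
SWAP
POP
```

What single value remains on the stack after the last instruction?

-39

PUSH 68  : 68
PUSH 11  : 68 11
LT       : 0
PUSH -1  : 0 -1
ADD      : -1
PUSH -25 : -1 -25
POP      : -1
PUSH -8  : -1 -8
SUB      : 7
PUSH -6  : 7 -6
LT       : 0
PUSH -4  : 0 -4
DIV      : 0
PUSH -39 : 0 -39
SWAP     : -39 0
POP      : -39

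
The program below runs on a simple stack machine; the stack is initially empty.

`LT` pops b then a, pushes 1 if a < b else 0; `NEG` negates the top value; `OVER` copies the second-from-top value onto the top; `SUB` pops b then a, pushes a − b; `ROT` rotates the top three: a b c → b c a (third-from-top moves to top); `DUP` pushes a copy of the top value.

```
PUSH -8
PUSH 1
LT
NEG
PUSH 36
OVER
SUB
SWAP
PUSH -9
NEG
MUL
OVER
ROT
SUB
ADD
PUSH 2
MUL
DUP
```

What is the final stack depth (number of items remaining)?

PUSH -8 -> -8
PUSH 1  -> -8 1
LT      -> 1
NEG     -> -1
PUSH 36 -> -1 36
OVER    -> -1 36 -1
SUB     -> -1 37
SWAP    -> 37 -1
PUSH -9 -> 37 -1 -9
NEG     -> 37 -1 9
MUL     -> 37 -9
OVER    -> 37 -9 37
ROT     -> -9 37 37
SUB     -> -9 0
ADD     -> -9
PUSH 2  -> -9 2
MUL     -> -18
DUP     -> -18 -18

2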